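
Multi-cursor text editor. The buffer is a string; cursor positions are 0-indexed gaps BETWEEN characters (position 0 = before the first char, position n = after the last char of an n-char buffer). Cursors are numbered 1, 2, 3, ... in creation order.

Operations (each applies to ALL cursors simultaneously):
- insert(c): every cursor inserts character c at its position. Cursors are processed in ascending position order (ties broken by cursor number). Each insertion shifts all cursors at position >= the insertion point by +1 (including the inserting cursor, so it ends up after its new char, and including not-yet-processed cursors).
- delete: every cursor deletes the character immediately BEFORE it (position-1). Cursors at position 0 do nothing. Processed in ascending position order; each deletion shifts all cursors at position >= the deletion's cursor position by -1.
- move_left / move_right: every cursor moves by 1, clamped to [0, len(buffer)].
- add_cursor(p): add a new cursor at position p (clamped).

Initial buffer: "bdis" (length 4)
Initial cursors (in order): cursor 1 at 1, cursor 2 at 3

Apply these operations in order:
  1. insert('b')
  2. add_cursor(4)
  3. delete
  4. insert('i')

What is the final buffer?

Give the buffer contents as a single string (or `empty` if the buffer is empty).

After op 1 (insert('b')): buffer="bbdibs" (len 6), cursors c1@2 c2@5, authorship .1..2.
After op 2 (add_cursor(4)): buffer="bbdibs" (len 6), cursors c1@2 c3@4 c2@5, authorship .1..2.
After op 3 (delete): buffer="bds" (len 3), cursors c1@1 c2@2 c3@2, authorship ...
After op 4 (insert('i')): buffer="bidiis" (len 6), cursors c1@2 c2@5 c3@5, authorship .1.23.

Answer: bidiis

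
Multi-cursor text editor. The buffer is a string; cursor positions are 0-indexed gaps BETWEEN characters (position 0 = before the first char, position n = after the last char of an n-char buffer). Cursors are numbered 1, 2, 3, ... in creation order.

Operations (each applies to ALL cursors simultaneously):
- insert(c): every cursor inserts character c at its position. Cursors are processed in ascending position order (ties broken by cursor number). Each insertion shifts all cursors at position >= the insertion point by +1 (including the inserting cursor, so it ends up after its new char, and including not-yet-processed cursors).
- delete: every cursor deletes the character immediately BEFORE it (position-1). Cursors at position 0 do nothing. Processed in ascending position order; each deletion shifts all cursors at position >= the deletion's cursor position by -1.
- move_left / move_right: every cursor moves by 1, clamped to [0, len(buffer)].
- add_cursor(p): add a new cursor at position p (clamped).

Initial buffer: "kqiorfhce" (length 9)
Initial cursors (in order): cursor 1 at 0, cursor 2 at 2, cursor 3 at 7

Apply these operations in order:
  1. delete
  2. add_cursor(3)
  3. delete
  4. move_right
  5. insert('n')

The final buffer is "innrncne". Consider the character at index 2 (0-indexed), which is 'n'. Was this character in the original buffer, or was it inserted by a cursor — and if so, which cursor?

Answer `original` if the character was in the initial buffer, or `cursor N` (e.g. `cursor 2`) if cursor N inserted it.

After op 1 (delete): buffer="kiorfce" (len 7), cursors c1@0 c2@1 c3@5, authorship .......
After op 2 (add_cursor(3)): buffer="kiorfce" (len 7), cursors c1@0 c2@1 c4@3 c3@5, authorship .......
After op 3 (delete): buffer="irce" (len 4), cursors c1@0 c2@0 c4@1 c3@2, authorship ....
After op 4 (move_right): buffer="irce" (len 4), cursors c1@1 c2@1 c4@2 c3@3, authorship ....
After op 5 (insert('n')): buffer="innrncne" (len 8), cursors c1@3 c2@3 c4@5 c3@7, authorship .12.4.3.
Authorship (.=original, N=cursor N): . 1 2 . 4 . 3 .
Index 2: author = 2

Answer: cursor 2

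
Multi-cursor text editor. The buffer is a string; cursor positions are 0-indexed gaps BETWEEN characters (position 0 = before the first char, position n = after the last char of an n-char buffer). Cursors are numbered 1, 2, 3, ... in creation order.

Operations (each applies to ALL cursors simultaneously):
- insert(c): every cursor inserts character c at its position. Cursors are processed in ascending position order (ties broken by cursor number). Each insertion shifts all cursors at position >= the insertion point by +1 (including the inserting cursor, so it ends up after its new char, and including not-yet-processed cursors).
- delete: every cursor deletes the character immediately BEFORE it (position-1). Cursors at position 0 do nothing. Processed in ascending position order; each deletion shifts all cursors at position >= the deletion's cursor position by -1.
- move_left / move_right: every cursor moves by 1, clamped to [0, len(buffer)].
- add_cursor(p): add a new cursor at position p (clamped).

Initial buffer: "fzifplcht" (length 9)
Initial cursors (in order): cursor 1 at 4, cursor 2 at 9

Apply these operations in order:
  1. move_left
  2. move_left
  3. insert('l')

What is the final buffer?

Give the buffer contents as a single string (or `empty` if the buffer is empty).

After op 1 (move_left): buffer="fzifplcht" (len 9), cursors c1@3 c2@8, authorship .........
After op 2 (move_left): buffer="fzifplcht" (len 9), cursors c1@2 c2@7, authorship .........
After op 3 (insert('l')): buffer="fzlifplclht" (len 11), cursors c1@3 c2@9, authorship ..1.....2..

Answer: fzlifplclht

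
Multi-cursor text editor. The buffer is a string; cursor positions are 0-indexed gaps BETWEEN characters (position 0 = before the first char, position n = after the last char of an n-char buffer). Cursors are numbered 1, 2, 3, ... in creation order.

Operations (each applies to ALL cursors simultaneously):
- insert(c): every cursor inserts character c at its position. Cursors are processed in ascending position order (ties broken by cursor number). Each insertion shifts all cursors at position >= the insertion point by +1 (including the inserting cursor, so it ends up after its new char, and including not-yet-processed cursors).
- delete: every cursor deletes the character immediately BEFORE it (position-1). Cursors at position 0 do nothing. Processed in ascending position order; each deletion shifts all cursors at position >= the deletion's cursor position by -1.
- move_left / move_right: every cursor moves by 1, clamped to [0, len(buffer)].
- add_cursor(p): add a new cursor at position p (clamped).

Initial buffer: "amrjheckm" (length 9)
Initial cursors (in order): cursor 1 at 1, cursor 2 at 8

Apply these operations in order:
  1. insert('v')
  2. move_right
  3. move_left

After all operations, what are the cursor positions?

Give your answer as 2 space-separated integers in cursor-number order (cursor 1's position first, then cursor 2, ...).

Answer: 2 10

Derivation:
After op 1 (insert('v')): buffer="avmrjheckvm" (len 11), cursors c1@2 c2@10, authorship .1.......2.
After op 2 (move_right): buffer="avmrjheckvm" (len 11), cursors c1@3 c2@11, authorship .1.......2.
After op 3 (move_left): buffer="avmrjheckvm" (len 11), cursors c1@2 c2@10, authorship .1.......2.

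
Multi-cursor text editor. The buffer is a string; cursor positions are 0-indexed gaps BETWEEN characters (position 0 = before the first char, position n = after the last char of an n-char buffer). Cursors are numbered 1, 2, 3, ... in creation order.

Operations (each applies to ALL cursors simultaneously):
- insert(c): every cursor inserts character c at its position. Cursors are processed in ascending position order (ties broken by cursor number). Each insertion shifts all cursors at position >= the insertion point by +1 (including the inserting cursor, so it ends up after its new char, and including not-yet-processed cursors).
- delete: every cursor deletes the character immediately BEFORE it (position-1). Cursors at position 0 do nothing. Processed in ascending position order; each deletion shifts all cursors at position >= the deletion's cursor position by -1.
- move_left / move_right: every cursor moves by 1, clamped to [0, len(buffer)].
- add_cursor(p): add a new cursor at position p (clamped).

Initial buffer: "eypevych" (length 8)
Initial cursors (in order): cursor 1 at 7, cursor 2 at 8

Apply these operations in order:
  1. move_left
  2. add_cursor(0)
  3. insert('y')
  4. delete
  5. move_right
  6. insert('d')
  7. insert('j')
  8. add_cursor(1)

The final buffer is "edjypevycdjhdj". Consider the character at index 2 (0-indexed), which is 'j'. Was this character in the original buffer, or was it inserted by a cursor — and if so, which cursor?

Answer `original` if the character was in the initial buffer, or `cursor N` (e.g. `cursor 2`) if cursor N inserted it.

After op 1 (move_left): buffer="eypevych" (len 8), cursors c1@6 c2@7, authorship ........
After op 2 (add_cursor(0)): buffer="eypevych" (len 8), cursors c3@0 c1@6 c2@7, authorship ........
After op 3 (insert('y')): buffer="yeypevyycyh" (len 11), cursors c3@1 c1@8 c2@10, authorship 3......1.2.
After op 4 (delete): buffer="eypevych" (len 8), cursors c3@0 c1@6 c2@7, authorship ........
After op 5 (move_right): buffer="eypevych" (len 8), cursors c3@1 c1@7 c2@8, authorship ........
After op 6 (insert('d')): buffer="edypevycdhd" (len 11), cursors c3@2 c1@9 c2@11, authorship .3......1.2
After op 7 (insert('j')): buffer="edjypevycdjhdj" (len 14), cursors c3@3 c1@11 c2@14, authorship .33......11.22
After op 8 (add_cursor(1)): buffer="edjypevycdjhdj" (len 14), cursors c4@1 c3@3 c1@11 c2@14, authorship .33......11.22
Authorship (.=original, N=cursor N): . 3 3 . . . . . . 1 1 . 2 2
Index 2: author = 3

Answer: cursor 3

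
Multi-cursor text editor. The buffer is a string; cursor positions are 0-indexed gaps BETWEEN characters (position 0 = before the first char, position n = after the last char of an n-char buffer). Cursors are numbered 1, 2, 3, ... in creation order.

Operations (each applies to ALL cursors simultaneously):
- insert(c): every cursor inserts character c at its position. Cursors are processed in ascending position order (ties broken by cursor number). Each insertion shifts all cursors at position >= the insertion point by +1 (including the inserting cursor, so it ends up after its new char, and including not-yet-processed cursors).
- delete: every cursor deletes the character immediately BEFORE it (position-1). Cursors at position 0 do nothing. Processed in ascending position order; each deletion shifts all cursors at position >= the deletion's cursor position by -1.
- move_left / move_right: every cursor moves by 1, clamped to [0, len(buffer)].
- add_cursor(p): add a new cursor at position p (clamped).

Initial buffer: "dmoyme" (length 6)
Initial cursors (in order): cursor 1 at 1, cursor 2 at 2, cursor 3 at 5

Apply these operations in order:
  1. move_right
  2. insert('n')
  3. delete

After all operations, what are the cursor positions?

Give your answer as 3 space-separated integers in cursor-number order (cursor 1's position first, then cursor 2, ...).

After op 1 (move_right): buffer="dmoyme" (len 6), cursors c1@2 c2@3 c3@6, authorship ......
After op 2 (insert('n')): buffer="dmnonymen" (len 9), cursors c1@3 c2@5 c3@9, authorship ..1.2...3
After op 3 (delete): buffer="dmoyme" (len 6), cursors c1@2 c2@3 c3@6, authorship ......

Answer: 2 3 6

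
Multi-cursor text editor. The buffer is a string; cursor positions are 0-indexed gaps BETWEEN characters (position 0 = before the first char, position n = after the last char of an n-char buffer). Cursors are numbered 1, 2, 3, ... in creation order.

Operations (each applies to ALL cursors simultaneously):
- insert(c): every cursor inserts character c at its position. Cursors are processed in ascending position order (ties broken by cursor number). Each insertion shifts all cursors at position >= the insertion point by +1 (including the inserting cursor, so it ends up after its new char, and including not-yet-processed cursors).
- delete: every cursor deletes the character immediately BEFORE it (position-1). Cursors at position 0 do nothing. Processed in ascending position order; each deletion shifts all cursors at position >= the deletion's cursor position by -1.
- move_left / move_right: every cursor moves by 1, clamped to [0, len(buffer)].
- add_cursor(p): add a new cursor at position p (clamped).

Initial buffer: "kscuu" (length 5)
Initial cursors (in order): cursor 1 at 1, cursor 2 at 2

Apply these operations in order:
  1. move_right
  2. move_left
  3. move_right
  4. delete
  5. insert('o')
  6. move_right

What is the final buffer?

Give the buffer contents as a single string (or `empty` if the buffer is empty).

Answer: koouu

Derivation:
After op 1 (move_right): buffer="kscuu" (len 5), cursors c1@2 c2@3, authorship .....
After op 2 (move_left): buffer="kscuu" (len 5), cursors c1@1 c2@2, authorship .....
After op 3 (move_right): buffer="kscuu" (len 5), cursors c1@2 c2@3, authorship .....
After op 4 (delete): buffer="kuu" (len 3), cursors c1@1 c2@1, authorship ...
After op 5 (insert('o')): buffer="koouu" (len 5), cursors c1@3 c2@3, authorship .12..
After op 6 (move_right): buffer="koouu" (len 5), cursors c1@4 c2@4, authorship .12..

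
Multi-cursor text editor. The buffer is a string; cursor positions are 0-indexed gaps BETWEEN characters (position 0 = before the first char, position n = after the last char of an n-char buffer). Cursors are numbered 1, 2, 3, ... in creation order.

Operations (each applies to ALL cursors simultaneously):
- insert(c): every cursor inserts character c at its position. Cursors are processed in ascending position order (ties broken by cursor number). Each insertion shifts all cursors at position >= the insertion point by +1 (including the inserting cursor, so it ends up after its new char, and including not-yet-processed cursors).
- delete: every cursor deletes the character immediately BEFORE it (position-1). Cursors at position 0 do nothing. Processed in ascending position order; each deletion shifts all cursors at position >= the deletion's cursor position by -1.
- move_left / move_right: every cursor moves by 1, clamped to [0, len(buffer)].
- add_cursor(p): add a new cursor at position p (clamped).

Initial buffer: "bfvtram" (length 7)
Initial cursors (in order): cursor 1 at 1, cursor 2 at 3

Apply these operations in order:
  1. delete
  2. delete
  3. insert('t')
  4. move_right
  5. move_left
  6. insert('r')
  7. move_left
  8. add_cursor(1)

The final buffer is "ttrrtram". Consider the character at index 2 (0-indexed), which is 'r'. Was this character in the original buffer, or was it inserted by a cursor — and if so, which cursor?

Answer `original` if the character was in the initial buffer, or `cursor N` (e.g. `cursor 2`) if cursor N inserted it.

After op 1 (delete): buffer="ftram" (len 5), cursors c1@0 c2@1, authorship .....
After op 2 (delete): buffer="tram" (len 4), cursors c1@0 c2@0, authorship ....
After op 3 (insert('t')): buffer="tttram" (len 6), cursors c1@2 c2@2, authorship 12....
After op 4 (move_right): buffer="tttram" (len 6), cursors c1@3 c2@3, authorship 12....
After op 5 (move_left): buffer="tttram" (len 6), cursors c1@2 c2@2, authorship 12....
After op 6 (insert('r')): buffer="ttrrtram" (len 8), cursors c1@4 c2@4, authorship 1212....
After op 7 (move_left): buffer="ttrrtram" (len 8), cursors c1@3 c2@3, authorship 1212....
After op 8 (add_cursor(1)): buffer="ttrrtram" (len 8), cursors c3@1 c1@3 c2@3, authorship 1212....
Authorship (.=original, N=cursor N): 1 2 1 2 . . . .
Index 2: author = 1

Answer: cursor 1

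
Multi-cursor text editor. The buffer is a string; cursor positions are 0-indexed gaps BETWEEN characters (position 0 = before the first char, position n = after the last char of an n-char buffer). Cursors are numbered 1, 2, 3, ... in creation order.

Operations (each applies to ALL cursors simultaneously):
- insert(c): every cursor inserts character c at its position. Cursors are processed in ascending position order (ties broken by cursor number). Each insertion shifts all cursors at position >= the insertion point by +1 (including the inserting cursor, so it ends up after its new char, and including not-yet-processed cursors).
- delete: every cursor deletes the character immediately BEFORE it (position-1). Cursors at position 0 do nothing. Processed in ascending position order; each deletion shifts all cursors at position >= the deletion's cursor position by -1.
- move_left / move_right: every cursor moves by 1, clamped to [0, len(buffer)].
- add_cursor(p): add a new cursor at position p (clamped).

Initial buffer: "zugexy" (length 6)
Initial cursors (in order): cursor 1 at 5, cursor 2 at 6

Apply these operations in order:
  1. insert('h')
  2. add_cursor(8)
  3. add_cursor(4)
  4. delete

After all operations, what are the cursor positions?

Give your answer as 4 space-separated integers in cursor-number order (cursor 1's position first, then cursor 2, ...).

Answer: 4 4 4 3

Derivation:
After op 1 (insert('h')): buffer="zugexhyh" (len 8), cursors c1@6 c2@8, authorship .....1.2
After op 2 (add_cursor(8)): buffer="zugexhyh" (len 8), cursors c1@6 c2@8 c3@8, authorship .....1.2
After op 3 (add_cursor(4)): buffer="zugexhyh" (len 8), cursors c4@4 c1@6 c2@8 c3@8, authorship .....1.2
After op 4 (delete): buffer="zugx" (len 4), cursors c4@3 c1@4 c2@4 c3@4, authorship ....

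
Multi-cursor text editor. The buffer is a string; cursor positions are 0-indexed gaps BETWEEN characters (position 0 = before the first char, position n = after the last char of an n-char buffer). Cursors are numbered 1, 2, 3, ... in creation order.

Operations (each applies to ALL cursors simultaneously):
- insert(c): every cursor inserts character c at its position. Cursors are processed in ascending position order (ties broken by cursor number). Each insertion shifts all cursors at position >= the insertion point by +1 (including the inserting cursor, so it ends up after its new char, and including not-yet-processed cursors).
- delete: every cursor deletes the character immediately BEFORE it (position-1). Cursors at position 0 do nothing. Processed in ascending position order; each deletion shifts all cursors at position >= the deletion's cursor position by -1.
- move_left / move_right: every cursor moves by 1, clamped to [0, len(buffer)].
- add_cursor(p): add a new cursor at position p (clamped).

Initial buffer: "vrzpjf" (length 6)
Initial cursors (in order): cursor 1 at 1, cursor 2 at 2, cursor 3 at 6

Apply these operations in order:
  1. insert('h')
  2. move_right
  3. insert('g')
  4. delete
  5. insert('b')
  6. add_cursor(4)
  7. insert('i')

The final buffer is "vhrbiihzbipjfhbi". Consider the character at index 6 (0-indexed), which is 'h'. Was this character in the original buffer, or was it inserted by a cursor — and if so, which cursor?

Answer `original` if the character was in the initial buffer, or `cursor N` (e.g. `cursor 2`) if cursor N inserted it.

After op 1 (insert('h')): buffer="vhrhzpjfh" (len 9), cursors c1@2 c2@4 c3@9, authorship .1.2....3
After op 2 (move_right): buffer="vhrhzpjfh" (len 9), cursors c1@3 c2@5 c3@9, authorship .1.2....3
After op 3 (insert('g')): buffer="vhrghzgpjfhg" (len 12), cursors c1@4 c2@7 c3@12, authorship .1.12.2...33
After op 4 (delete): buffer="vhrhzpjfh" (len 9), cursors c1@3 c2@5 c3@9, authorship .1.2....3
After op 5 (insert('b')): buffer="vhrbhzbpjfhb" (len 12), cursors c1@4 c2@7 c3@12, authorship .1.12.2...33
After op 6 (add_cursor(4)): buffer="vhrbhzbpjfhb" (len 12), cursors c1@4 c4@4 c2@7 c3@12, authorship .1.12.2...33
After op 7 (insert('i')): buffer="vhrbiihzbipjfhbi" (len 16), cursors c1@6 c4@6 c2@10 c3@16, authorship .1.1142.22...333
Authorship (.=original, N=cursor N): . 1 . 1 1 4 2 . 2 2 . . . 3 3 3
Index 6: author = 2

Answer: cursor 2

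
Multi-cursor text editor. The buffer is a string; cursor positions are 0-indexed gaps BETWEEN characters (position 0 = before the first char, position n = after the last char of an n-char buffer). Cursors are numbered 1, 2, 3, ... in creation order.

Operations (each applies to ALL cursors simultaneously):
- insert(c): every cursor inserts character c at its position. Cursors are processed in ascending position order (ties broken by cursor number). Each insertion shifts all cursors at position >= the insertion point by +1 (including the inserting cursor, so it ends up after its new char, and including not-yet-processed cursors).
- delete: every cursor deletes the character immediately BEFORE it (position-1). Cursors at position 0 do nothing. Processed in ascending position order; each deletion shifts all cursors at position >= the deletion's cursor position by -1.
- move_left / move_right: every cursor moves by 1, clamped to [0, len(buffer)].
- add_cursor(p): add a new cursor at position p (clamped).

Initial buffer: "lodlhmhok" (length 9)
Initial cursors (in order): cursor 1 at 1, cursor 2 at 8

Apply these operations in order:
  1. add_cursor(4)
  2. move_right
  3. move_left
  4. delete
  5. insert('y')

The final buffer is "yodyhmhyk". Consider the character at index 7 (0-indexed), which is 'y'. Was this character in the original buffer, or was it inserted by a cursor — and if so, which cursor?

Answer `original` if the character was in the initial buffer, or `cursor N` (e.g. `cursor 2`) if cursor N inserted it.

After op 1 (add_cursor(4)): buffer="lodlhmhok" (len 9), cursors c1@1 c3@4 c2@8, authorship .........
After op 2 (move_right): buffer="lodlhmhok" (len 9), cursors c1@2 c3@5 c2@9, authorship .........
After op 3 (move_left): buffer="lodlhmhok" (len 9), cursors c1@1 c3@4 c2@8, authorship .........
After op 4 (delete): buffer="odhmhk" (len 6), cursors c1@0 c3@2 c2@5, authorship ......
After op 5 (insert('y')): buffer="yodyhmhyk" (len 9), cursors c1@1 c3@4 c2@8, authorship 1..3...2.
Authorship (.=original, N=cursor N): 1 . . 3 . . . 2 .
Index 7: author = 2

Answer: cursor 2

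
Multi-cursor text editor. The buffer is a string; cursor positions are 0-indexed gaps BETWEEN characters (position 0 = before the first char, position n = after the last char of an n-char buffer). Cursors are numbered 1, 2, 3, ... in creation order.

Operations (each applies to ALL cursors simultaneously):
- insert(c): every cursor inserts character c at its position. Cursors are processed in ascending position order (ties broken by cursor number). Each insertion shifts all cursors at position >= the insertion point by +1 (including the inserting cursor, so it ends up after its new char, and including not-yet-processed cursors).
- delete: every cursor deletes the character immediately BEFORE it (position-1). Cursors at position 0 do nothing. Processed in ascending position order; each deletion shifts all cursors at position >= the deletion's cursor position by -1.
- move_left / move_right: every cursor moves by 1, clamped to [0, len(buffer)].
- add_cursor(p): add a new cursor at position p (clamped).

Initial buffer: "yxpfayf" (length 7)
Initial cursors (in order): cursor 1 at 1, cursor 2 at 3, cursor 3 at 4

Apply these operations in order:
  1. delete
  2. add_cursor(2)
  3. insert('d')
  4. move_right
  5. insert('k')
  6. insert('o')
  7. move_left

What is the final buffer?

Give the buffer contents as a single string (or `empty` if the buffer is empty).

Answer: dxkoddakkoodykof

Derivation:
After op 1 (delete): buffer="xayf" (len 4), cursors c1@0 c2@1 c3@1, authorship ....
After op 2 (add_cursor(2)): buffer="xayf" (len 4), cursors c1@0 c2@1 c3@1 c4@2, authorship ....
After op 3 (insert('d')): buffer="dxddadyf" (len 8), cursors c1@1 c2@4 c3@4 c4@6, authorship 1.23.4..
After op 4 (move_right): buffer="dxddadyf" (len 8), cursors c1@2 c2@5 c3@5 c4@7, authorship 1.23.4..
After op 5 (insert('k')): buffer="dxkddakkdykf" (len 12), cursors c1@3 c2@8 c3@8 c4@11, authorship 1.123.234.4.
After op 6 (insert('o')): buffer="dxkoddakkoodykof" (len 16), cursors c1@4 c2@11 c3@11 c4@15, authorship 1.1123.23234.44.
After op 7 (move_left): buffer="dxkoddakkoodykof" (len 16), cursors c1@3 c2@10 c3@10 c4@14, authorship 1.1123.23234.44.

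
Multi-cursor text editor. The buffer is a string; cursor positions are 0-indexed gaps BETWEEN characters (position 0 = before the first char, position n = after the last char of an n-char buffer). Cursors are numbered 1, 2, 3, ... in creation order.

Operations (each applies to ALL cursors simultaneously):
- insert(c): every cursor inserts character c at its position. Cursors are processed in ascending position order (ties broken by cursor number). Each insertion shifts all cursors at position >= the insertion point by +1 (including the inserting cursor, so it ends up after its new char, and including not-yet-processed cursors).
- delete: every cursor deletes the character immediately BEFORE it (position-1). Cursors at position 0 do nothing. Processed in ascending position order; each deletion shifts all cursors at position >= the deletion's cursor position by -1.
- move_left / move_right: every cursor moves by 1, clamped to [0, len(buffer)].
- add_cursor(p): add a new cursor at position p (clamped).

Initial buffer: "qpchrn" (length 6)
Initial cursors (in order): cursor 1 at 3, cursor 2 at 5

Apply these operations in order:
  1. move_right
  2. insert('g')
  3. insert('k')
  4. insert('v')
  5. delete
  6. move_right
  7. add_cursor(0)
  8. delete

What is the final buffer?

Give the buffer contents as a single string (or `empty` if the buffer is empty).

After op 1 (move_right): buffer="qpchrn" (len 6), cursors c1@4 c2@6, authorship ......
After op 2 (insert('g')): buffer="qpchgrng" (len 8), cursors c1@5 c2@8, authorship ....1..2
After op 3 (insert('k')): buffer="qpchgkrngk" (len 10), cursors c1@6 c2@10, authorship ....11..22
After op 4 (insert('v')): buffer="qpchgkvrngkv" (len 12), cursors c1@7 c2@12, authorship ....111..222
After op 5 (delete): buffer="qpchgkrngk" (len 10), cursors c1@6 c2@10, authorship ....11..22
After op 6 (move_right): buffer="qpchgkrngk" (len 10), cursors c1@7 c2@10, authorship ....11..22
After op 7 (add_cursor(0)): buffer="qpchgkrngk" (len 10), cursors c3@0 c1@7 c2@10, authorship ....11..22
After op 8 (delete): buffer="qpchgkng" (len 8), cursors c3@0 c1@6 c2@8, authorship ....11.2

Answer: qpchgkng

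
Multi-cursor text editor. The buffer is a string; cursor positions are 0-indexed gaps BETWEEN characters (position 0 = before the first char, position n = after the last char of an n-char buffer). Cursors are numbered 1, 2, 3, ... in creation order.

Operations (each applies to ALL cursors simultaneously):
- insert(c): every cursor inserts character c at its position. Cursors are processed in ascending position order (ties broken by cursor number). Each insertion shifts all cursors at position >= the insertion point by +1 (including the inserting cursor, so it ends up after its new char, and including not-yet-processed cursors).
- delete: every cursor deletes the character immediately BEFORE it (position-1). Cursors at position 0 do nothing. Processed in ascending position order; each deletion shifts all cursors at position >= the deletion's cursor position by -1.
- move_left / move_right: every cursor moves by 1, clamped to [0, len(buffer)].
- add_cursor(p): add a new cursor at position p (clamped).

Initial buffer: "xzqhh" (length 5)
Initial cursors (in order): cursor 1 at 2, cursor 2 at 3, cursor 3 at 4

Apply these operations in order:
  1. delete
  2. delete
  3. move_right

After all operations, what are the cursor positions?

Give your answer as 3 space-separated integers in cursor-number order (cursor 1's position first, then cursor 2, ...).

Answer: 1 1 1

Derivation:
After op 1 (delete): buffer="xh" (len 2), cursors c1@1 c2@1 c3@1, authorship ..
After op 2 (delete): buffer="h" (len 1), cursors c1@0 c2@0 c3@0, authorship .
After op 3 (move_right): buffer="h" (len 1), cursors c1@1 c2@1 c3@1, authorship .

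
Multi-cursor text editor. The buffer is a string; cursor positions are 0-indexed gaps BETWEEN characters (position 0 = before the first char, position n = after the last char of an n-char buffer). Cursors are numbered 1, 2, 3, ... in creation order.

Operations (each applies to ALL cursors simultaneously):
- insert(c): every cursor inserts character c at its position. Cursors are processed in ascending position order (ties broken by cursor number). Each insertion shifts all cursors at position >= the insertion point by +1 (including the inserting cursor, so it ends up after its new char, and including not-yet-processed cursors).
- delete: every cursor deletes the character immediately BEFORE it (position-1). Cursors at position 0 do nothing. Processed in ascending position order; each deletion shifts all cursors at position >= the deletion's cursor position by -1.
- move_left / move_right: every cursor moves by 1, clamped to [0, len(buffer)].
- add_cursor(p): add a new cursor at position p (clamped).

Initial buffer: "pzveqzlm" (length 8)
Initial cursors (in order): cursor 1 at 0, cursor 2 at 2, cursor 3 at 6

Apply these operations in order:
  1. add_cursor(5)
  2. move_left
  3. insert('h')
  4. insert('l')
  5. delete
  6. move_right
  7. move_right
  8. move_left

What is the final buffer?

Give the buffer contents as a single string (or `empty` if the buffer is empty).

After op 1 (add_cursor(5)): buffer="pzveqzlm" (len 8), cursors c1@0 c2@2 c4@5 c3@6, authorship ........
After op 2 (move_left): buffer="pzveqzlm" (len 8), cursors c1@0 c2@1 c4@4 c3@5, authorship ........
After op 3 (insert('h')): buffer="hphzvehqhzlm" (len 12), cursors c1@1 c2@3 c4@7 c3@9, authorship 1.2...4.3...
After op 4 (insert('l')): buffer="hlphlzvehlqhlzlm" (len 16), cursors c1@2 c2@5 c4@10 c3@13, authorship 11.22...44.33...
After op 5 (delete): buffer="hphzvehqhzlm" (len 12), cursors c1@1 c2@3 c4@7 c3@9, authorship 1.2...4.3...
After op 6 (move_right): buffer="hphzvehqhzlm" (len 12), cursors c1@2 c2@4 c4@8 c3@10, authorship 1.2...4.3...
After op 7 (move_right): buffer="hphzvehqhzlm" (len 12), cursors c1@3 c2@5 c4@9 c3@11, authorship 1.2...4.3...
After op 8 (move_left): buffer="hphzvehqhzlm" (len 12), cursors c1@2 c2@4 c4@8 c3@10, authorship 1.2...4.3...

Answer: hphzvehqhzlm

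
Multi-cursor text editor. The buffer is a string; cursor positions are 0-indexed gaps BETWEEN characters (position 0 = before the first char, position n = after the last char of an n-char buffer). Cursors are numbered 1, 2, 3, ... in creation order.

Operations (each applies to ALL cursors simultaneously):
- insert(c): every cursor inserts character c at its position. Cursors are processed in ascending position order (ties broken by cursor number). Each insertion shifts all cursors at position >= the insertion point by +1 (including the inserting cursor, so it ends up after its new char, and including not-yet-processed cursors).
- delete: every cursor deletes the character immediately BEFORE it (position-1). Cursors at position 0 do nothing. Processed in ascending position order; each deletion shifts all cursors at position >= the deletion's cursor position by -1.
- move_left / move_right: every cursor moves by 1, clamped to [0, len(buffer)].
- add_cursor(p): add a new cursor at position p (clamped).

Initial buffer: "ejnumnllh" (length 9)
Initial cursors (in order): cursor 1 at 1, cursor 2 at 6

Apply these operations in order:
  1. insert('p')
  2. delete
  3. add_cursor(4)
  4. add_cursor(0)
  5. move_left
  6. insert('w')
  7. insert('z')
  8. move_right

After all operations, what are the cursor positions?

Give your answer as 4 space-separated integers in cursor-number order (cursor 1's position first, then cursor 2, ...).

Answer: 5 14 10 5

Derivation:
After op 1 (insert('p')): buffer="epjnumnpllh" (len 11), cursors c1@2 c2@8, authorship .1.....2...
After op 2 (delete): buffer="ejnumnllh" (len 9), cursors c1@1 c2@6, authorship .........
After op 3 (add_cursor(4)): buffer="ejnumnllh" (len 9), cursors c1@1 c3@4 c2@6, authorship .........
After op 4 (add_cursor(0)): buffer="ejnumnllh" (len 9), cursors c4@0 c1@1 c3@4 c2@6, authorship .........
After op 5 (move_left): buffer="ejnumnllh" (len 9), cursors c1@0 c4@0 c3@3 c2@5, authorship .........
After op 6 (insert('w')): buffer="wwejnwumwnllh" (len 13), cursors c1@2 c4@2 c3@6 c2@9, authorship 14...3..2....
After op 7 (insert('z')): buffer="wwzzejnwzumwznllh" (len 17), cursors c1@4 c4@4 c3@9 c2@13, authorship 1414...33..22....
After op 8 (move_right): buffer="wwzzejnwzumwznllh" (len 17), cursors c1@5 c4@5 c3@10 c2@14, authorship 1414...33..22....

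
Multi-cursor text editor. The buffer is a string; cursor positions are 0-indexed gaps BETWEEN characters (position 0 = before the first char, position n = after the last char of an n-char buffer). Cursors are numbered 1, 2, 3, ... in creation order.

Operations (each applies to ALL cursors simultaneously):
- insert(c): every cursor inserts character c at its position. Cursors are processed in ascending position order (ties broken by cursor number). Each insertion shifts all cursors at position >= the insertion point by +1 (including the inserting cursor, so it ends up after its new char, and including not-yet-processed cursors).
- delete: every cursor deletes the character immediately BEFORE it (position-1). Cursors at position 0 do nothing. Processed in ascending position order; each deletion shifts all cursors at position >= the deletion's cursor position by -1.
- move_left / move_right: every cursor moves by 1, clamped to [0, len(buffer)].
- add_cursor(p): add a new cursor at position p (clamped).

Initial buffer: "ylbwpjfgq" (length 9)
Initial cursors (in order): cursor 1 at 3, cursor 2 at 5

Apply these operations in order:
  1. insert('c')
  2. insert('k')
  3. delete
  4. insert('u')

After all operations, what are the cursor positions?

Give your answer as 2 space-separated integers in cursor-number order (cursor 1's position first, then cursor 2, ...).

After op 1 (insert('c')): buffer="ylbcwpcjfgq" (len 11), cursors c1@4 c2@7, authorship ...1..2....
After op 2 (insert('k')): buffer="ylbckwpckjfgq" (len 13), cursors c1@5 c2@9, authorship ...11..22....
After op 3 (delete): buffer="ylbcwpcjfgq" (len 11), cursors c1@4 c2@7, authorship ...1..2....
After op 4 (insert('u')): buffer="ylbcuwpcujfgq" (len 13), cursors c1@5 c2@9, authorship ...11..22....

Answer: 5 9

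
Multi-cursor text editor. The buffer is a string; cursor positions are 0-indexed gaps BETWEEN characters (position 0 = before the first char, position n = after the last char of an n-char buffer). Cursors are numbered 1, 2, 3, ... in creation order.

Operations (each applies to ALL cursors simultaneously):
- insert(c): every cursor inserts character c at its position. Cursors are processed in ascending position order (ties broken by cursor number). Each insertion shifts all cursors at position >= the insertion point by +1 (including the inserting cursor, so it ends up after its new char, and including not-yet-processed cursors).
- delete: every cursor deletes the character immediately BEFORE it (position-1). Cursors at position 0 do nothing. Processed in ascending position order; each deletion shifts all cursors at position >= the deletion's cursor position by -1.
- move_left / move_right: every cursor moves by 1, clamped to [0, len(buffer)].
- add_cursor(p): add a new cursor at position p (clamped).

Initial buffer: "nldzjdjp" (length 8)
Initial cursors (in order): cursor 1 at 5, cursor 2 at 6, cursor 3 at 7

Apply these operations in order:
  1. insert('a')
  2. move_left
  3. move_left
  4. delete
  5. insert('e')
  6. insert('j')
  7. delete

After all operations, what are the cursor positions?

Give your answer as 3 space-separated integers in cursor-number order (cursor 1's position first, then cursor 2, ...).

Answer: 4 6 8

Derivation:
After op 1 (insert('a')): buffer="nldzjadajap" (len 11), cursors c1@6 c2@8 c3@10, authorship .....1.2.3.
After op 2 (move_left): buffer="nldzjadajap" (len 11), cursors c1@5 c2@7 c3@9, authorship .....1.2.3.
After op 3 (move_left): buffer="nldzjadajap" (len 11), cursors c1@4 c2@6 c3@8, authorship .....1.2.3.
After op 4 (delete): buffer="nldjdjap" (len 8), cursors c1@3 c2@4 c3@5, authorship ......3.
After op 5 (insert('e')): buffer="nldejedejap" (len 11), cursors c1@4 c2@6 c3@8, authorship ...1.2.3.3.
After op 6 (insert('j')): buffer="nldejjejdejjap" (len 14), cursors c1@5 c2@8 c3@11, authorship ...11.22.33.3.
After op 7 (delete): buffer="nldejedejap" (len 11), cursors c1@4 c2@6 c3@8, authorship ...1.2.3.3.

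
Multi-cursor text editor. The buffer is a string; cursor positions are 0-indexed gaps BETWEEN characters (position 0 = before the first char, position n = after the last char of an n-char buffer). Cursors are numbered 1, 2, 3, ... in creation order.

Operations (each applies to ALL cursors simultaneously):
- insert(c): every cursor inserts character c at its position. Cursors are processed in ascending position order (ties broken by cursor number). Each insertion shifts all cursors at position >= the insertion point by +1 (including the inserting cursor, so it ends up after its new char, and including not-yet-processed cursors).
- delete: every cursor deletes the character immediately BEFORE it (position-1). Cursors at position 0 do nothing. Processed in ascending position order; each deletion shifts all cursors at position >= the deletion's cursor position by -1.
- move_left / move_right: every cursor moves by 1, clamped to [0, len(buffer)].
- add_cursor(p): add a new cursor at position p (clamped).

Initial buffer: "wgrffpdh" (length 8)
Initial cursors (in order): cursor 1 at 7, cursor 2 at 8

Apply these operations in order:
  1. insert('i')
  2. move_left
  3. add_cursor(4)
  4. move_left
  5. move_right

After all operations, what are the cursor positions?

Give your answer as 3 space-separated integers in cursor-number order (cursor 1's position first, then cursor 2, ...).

After op 1 (insert('i')): buffer="wgrffpdihi" (len 10), cursors c1@8 c2@10, authorship .......1.2
After op 2 (move_left): buffer="wgrffpdihi" (len 10), cursors c1@7 c2@9, authorship .......1.2
After op 3 (add_cursor(4)): buffer="wgrffpdihi" (len 10), cursors c3@4 c1@7 c2@9, authorship .......1.2
After op 4 (move_left): buffer="wgrffpdihi" (len 10), cursors c3@3 c1@6 c2@8, authorship .......1.2
After op 5 (move_right): buffer="wgrffpdihi" (len 10), cursors c3@4 c1@7 c2@9, authorship .......1.2

Answer: 7 9 4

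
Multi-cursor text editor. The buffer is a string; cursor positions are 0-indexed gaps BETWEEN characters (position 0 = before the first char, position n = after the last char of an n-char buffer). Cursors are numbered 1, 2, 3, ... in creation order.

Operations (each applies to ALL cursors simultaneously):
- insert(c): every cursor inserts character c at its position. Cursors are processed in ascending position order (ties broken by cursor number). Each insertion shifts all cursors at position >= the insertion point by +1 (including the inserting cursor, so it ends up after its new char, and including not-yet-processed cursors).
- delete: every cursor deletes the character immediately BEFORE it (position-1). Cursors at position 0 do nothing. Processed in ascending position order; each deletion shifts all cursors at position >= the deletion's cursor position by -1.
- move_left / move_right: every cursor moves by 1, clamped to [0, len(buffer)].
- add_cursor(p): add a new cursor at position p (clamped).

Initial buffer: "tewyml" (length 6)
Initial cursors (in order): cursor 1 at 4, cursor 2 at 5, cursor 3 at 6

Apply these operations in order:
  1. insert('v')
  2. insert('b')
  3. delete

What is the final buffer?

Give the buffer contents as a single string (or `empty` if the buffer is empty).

Answer: tewyvmvlv

Derivation:
After op 1 (insert('v')): buffer="tewyvmvlv" (len 9), cursors c1@5 c2@7 c3@9, authorship ....1.2.3
After op 2 (insert('b')): buffer="tewyvbmvblvb" (len 12), cursors c1@6 c2@9 c3@12, authorship ....11.22.33
After op 3 (delete): buffer="tewyvmvlv" (len 9), cursors c1@5 c2@7 c3@9, authorship ....1.2.3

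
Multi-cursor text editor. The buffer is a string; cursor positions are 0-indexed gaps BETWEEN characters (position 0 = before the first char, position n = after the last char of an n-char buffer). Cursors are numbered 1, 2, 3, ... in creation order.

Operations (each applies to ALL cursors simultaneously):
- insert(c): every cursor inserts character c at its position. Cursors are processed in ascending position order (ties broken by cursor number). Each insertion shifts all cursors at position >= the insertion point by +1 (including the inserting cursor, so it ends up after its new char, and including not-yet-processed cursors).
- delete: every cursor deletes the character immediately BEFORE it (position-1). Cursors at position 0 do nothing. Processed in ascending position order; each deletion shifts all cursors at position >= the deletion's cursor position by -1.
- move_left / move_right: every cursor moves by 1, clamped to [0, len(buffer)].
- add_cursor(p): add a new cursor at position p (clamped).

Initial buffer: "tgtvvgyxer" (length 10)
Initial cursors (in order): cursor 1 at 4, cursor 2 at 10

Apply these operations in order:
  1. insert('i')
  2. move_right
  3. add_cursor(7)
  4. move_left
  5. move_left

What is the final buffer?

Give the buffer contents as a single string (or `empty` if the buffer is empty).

After op 1 (insert('i')): buffer="tgtvivgyxeri" (len 12), cursors c1@5 c2@12, authorship ....1......2
After op 2 (move_right): buffer="tgtvivgyxeri" (len 12), cursors c1@6 c2@12, authorship ....1......2
After op 3 (add_cursor(7)): buffer="tgtvivgyxeri" (len 12), cursors c1@6 c3@7 c2@12, authorship ....1......2
After op 4 (move_left): buffer="tgtvivgyxeri" (len 12), cursors c1@5 c3@6 c2@11, authorship ....1......2
After op 5 (move_left): buffer="tgtvivgyxeri" (len 12), cursors c1@4 c3@5 c2@10, authorship ....1......2

Answer: tgtvivgyxeri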